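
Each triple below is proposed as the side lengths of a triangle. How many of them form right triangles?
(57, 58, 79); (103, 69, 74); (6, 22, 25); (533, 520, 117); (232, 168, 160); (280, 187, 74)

2

(57,58,79): 57²+58² = 6613 > 6241 = 79² → acute
(103,69,74): 69²+74² = 10237 < 10609 = 103² → obtuse
(6,22,25): 6²+22² = 520 < 625 = 25² → obtuse
(533,520,117): 117²+520² = 284089 = 533² → right
(232,168,160): 160²+168² = 53824 = 232² → right
(280,187,74): 74+187 ≤ 280, not a triangle
2 of the 6 are right.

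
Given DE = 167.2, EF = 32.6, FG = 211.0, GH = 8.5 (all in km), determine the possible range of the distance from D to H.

The maximum is all hops collinear in one direction: 167.2 + 32.6 + 211.0 + 8.5 = 419.3.
The longest hop is 211.0; the others sum to 208.3. Folding the others back against it leaves at least 211.0 − 208.3 = 2.7.

2.7 ≤ DH ≤ 419.3 km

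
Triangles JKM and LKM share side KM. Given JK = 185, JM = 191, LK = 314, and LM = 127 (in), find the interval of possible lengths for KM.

From triangle JKM: |185 − 191| < KM < 185 + 191, i.e. 6 < KM < 376.
From triangle LKM: 187 < KM < 441.
Both must hold, so KM lies in the intersection.

187 < KM < 376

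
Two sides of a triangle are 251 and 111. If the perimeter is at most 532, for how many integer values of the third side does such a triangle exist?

30

Triangle inequality: 140 < x < 362. Perimeter ≤ 532 gives x ≤ 532 − 251 − 111 = 170.
So 140 < x ≤ 170; integers 141 through 170: 30 values.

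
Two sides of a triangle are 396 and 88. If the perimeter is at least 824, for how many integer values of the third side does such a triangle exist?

144

Triangle inequality: 308 < x < 484. Perimeter ≥ 824 gives x ≥ 824 − 396 − 88 = 340.
So 340 ≤ x < 484; integers 340 through 483: 144 values.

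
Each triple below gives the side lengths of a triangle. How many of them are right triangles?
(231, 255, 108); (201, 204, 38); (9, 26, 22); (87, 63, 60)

(231,255,108): 108²+231² = 65025 = 255² → right
(201,204,38): 38²+201² = 41845 > 41616 = 204² → acute
(9,26,22): 9²+22² = 565 < 676 = 26² → obtuse
(87,63,60): 60²+63² = 7569 = 87² → right
2 of the 4 are right.

2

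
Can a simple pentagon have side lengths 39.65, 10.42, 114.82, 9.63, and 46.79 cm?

For a pentagon, each side must be shorter than the sum of the others.
Here the longest side is 114.82, but the remaining 4 sides sum to only 106.49.

No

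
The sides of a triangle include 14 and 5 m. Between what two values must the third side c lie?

9 < c < 19

By the triangle inequality, c must be less than 14 + 5 = 19 and greater than |14 − 5| = 9.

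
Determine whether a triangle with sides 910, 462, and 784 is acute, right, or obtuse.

Compare the square of the longest side to the sum of squares of the other two: 462² + 784² = 828100 = 910².

right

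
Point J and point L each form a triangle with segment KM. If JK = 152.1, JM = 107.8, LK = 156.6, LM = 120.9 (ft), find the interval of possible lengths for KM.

From triangle JKM: |152.1 − 107.8| < KM < 152.1 + 107.8, i.e. 44.3 < KM < 259.9.
From triangle LKM: 35.7 < KM < 277.5.
Both must hold, so KM lies in the intersection.

44.3 < KM < 259.9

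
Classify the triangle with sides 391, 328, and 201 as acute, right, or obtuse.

Compare the square of the longest side to the sum of squares of the other two: 201² + 328² = 147985 < 152881 = 391².

obtuse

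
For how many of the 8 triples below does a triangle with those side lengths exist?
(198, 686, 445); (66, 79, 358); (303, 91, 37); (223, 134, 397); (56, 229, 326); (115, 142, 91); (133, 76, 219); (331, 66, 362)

(198,445,686): 198+445 ≤ 686 → not valid
(66,79,358): 66+79 ≤ 358 → not valid
(37,91,303): 37+91 ≤ 303 → not valid
(134,223,397): 134+223 ≤ 397 → not valid
(56,229,326): 56+229 ≤ 326 → not valid
(91,115,142): 91+115 > 142 → valid
(76,133,219): 76+133 ≤ 219 → not valid
(66,331,362): 66+331 > 362 → valid
2 of the 8 triples form a triangle.

2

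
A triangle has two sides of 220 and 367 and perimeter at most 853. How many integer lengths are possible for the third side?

119

Triangle inequality: 147 < x < 587. Perimeter ≤ 853 gives x ≤ 853 − 220 − 367 = 266.
So 147 < x ≤ 266; integers 148 through 266: 119 values.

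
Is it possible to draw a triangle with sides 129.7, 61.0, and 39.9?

The longest side is 129.7, but the other two sum to only 100.9.
100.9 < 129.7, so the triangle inequality fails.

No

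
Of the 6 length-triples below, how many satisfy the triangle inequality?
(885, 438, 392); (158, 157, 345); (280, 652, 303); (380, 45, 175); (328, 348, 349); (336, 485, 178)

2

(392,438,885): 392+438 ≤ 885 → not valid
(157,158,345): 157+158 ≤ 345 → not valid
(280,303,652): 280+303 ≤ 652 → not valid
(45,175,380): 45+175 ≤ 380 → not valid
(328,348,349): 328+348 > 349 → valid
(178,336,485): 178+336 > 485 → valid
2 of the 6 triples form a triangle.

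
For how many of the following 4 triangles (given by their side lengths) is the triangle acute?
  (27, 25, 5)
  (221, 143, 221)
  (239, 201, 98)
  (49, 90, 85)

2

(27,25,5): 5²+25² = 650 < 729 = 27² → obtuse
(221,143,221): 143²+221² = 69290 > 48841 = 221² → acute
(239,201,98): 98²+201² = 50005 < 57121 = 239² → obtuse
(49,90,85): 49²+85² = 9626 > 8100 = 90² → acute
2 of the 4 are acute.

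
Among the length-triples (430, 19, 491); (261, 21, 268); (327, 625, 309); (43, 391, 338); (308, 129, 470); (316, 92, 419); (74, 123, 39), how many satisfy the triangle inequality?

2

(19,430,491): 19+430 ≤ 491 → not valid
(21,261,268): 21+261 > 268 → valid
(309,327,625): 309+327 > 625 → valid
(43,338,391): 43+338 ≤ 391 → not valid
(129,308,470): 129+308 ≤ 470 → not valid
(92,316,419): 92+316 ≤ 419 → not valid
(39,74,123): 39+74 ≤ 123 → not valid
2 of the 7 triples form a triangle.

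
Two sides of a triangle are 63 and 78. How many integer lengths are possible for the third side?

125

The third side lies in the open interval (15, 141).
Integers from 16 to 140 inclusive: 140 − 16 + 1 = 125.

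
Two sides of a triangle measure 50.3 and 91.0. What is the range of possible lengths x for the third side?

By the triangle inequality, x must be less than 50.3 + 91.0 = 141.3 and greater than |50.3 − 91.0| = 40.7.

40.7 < x < 141.3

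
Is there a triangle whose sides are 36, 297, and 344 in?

The longest side is 344, but the other two sum to only 333.
333 < 344, so the triangle inequality fails.

No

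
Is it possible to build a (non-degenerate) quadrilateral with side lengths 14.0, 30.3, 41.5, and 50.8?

A quadrilateral exists iff every side is shorter than the sum of the others — equivalently, the longest side is less than the sum of the rest.
Longest side 50.8 < 85.8 (sum of the remaining 3), so yes.

Yes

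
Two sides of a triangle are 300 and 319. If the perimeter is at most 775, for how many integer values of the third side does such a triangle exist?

137

Triangle inequality: 19 < x < 619. Perimeter ≤ 775 gives x ≤ 775 − 300 − 319 = 156.
So 19 < x ≤ 156; integers 20 through 156: 137 values.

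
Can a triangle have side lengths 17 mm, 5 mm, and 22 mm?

No

The two shorter sides sum to 22, exactly equal to the longest side 22.
That gives only a degenerate (flat) triangle — the inequality must be strict.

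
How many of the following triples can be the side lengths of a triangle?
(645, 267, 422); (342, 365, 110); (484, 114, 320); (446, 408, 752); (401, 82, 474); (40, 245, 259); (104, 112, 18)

6

(267,422,645): 267+422 > 645 → valid
(110,342,365): 110+342 > 365 → valid
(114,320,484): 114+320 ≤ 484 → not valid
(408,446,752): 408+446 > 752 → valid
(82,401,474): 82+401 > 474 → valid
(40,245,259): 40+245 > 259 → valid
(18,104,112): 18+104 > 112 → valid
6 of the 7 triples form a triangle.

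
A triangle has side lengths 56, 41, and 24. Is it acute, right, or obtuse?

obtuse

Compare the square of the longest side to the sum of squares of the other two: 24² + 41² = 2257 < 3136 = 56².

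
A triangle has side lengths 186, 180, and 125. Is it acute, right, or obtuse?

Compare the square of the longest side to the sum of squares of the other two: 125² + 180² = 48025 > 34596 = 186².

acute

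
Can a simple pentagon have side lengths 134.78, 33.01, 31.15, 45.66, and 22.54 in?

No

For a pentagon, each side must be shorter than the sum of the others.
Here the longest side is 134.78, but the remaining 4 sides sum to only 132.36.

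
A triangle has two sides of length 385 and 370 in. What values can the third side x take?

15 < x < 755

By the triangle inequality, x must be less than 385 + 370 = 755 and greater than |385 − 370| = 15.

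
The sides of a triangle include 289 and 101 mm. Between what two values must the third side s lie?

By the triangle inequality, s must be less than 289 + 101 = 390 and greater than |289 − 101| = 188.

188 < s < 390 (mm)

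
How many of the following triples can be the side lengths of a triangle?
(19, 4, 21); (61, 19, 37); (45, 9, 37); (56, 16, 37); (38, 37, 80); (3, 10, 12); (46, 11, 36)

(4,19,21): 4+19 > 21 → valid
(19,37,61): 19+37 ≤ 61 → not valid
(9,37,45): 9+37 > 45 → valid
(16,37,56): 16+37 ≤ 56 → not valid
(37,38,80): 37+38 ≤ 80 → not valid
(3,10,12): 3+10 > 12 → valid
(11,36,46): 11+36 > 46 → valid
4 of the 7 triples form a triangle.

4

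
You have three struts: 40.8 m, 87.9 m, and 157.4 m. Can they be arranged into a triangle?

No

The longest side is 157.4, but the other two sum to only 128.7.
128.7 < 157.4, so the triangle inequality fails.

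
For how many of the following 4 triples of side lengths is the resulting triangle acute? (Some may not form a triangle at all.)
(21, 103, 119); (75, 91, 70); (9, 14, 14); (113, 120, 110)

(21,103,119): 21²+103² = 11050 < 14161 = 119² → obtuse
(75,91,70): 70²+75² = 10525 > 8281 = 91² → acute
(9,14,14): 9²+14² = 277 > 196 = 14² → acute
(113,120,110): 110²+113² = 24869 > 14400 = 120² → acute
3 of the 4 are acute.

3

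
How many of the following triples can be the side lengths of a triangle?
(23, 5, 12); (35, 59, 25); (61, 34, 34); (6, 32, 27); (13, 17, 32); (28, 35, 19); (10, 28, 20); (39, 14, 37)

6

(5,12,23): 5+12 ≤ 23 → not valid
(25,35,59): 25+35 > 59 → valid
(34,34,61): 34+34 > 61 → valid
(6,27,32): 6+27 > 32 → valid
(13,17,32): 13+17 ≤ 32 → not valid
(19,28,35): 19+28 > 35 → valid
(10,20,28): 10+20 > 28 → valid
(14,37,39): 14+37 > 39 → valid
6 of the 8 triples form a triangle.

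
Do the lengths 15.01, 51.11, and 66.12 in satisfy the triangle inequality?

No

The two shorter sides sum to 66.12, exactly equal to the longest side 66.12.
That gives only a degenerate (flat) triangle — the inequality must be strict.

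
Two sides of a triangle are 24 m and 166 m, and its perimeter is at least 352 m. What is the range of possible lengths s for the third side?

162 ≤ s < 190

Triangle inequality alone gives 142 < s < 190.
The perimeter condition gives s ≥ 352 − 24 − 166 = 162.
Intersecting the two: 162 ≤ s < 190.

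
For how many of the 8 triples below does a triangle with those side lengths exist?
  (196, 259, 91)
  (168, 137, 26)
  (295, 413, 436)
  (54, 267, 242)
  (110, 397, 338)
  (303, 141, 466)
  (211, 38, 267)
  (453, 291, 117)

(91,196,259): 91+196 > 259 → valid
(26,137,168): 26+137 ≤ 168 → not valid
(295,413,436): 295+413 > 436 → valid
(54,242,267): 54+242 > 267 → valid
(110,338,397): 110+338 > 397 → valid
(141,303,466): 141+303 ≤ 466 → not valid
(38,211,267): 38+211 ≤ 267 → not valid
(117,291,453): 117+291 ≤ 453 → not valid
4 of the 8 triples form a triangle.

4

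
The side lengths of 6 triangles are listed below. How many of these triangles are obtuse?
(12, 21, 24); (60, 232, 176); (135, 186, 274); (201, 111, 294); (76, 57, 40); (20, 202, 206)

5

(12,21,24): 12²+21² = 585 > 576 = 24² → acute
(60,232,176): 60²+176² = 34576 < 53824 = 232² → obtuse
(135,186,274): 135²+186² = 52821 < 75076 = 274² → obtuse
(201,111,294): 111²+201² = 52722 < 86436 = 294² → obtuse
(76,57,40): 40²+57² = 4849 < 5776 = 76² → obtuse
(20,202,206): 20²+202² = 41204 < 42436 = 206² → obtuse
5 of the 6 are obtuse.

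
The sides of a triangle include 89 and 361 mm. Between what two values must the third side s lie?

By the triangle inequality, s must be less than 89 + 361 = 450 and greater than |89 − 361| = 272.

272 < s < 450 (mm)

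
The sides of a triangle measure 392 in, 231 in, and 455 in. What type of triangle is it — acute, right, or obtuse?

right

Compare the square of the longest side to the sum of squares of the other two: 231² + 392² = 207025 = 455².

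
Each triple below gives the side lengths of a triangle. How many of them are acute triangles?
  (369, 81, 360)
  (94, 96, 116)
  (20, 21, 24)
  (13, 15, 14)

(369,81,360): 81²+360² = 136161 = 369² → right
(94,96,116): 94²+96² = 18052 > 13456 = 116² → acute
(20,21,24): 20²+21² = 841 > 576 = 24² → acute
(13,15,14): 13²+14² = 365 > 225 = 15² → acute
3 of the 4 are acute.

3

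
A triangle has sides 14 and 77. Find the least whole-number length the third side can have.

The third side must be strictly greater than |14 − 77| = 63.
The smallest integer above 63 is 64.

64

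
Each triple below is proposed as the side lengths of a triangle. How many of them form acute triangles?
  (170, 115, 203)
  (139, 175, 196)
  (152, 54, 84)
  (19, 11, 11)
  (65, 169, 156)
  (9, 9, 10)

(170,115,203): 115²+170² = 42125 > 41209 = 203² → acute
(139,175,196): 139²+175² = 49946 > 38416 = 196² → acute
(152,54,84): 54+84 ≤ 152, not a triangle
(19,11,11): 11²+11² = 242 < 361 = 19² → obtuse
(65,169,156): 65²+156² = 28561 = 169² → right
(9,9,10): 9²+9² = 162 > 100 = 10² → acute
3 of the 6 are acute.

3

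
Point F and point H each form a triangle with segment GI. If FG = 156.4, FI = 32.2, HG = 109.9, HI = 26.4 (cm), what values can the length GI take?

124.2 < GI < 136.3

From triangle FGI: |156.4 − 32.2| < GI < 156.4 + 32.2, i.e. 124.2 < GI < 188.6.
From triangle HGI: 83.5 < GI < 136.3.
Both must hold, so GI lies in the intersection.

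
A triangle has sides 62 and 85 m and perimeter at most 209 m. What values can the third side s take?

Triangle inequality alone gives 23 < s < 147.
The perimeter condition gives s ≤ 209 − 62 − 85 = 62.
Intersecting the two: 23 < s ≤ 62.

23 < s ≤ 62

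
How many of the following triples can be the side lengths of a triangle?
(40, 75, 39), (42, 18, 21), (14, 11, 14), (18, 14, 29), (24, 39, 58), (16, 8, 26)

(39,40,75): 39+40 > 75 → valid
(18,21,42): 18+21 ≤ 42 → not valid
(11,14,14): 11+14 > 14 → valid
(14,18,29): 14+18 > 29 → valid
(24,39,58): 24+39 > 58 → valid
(8,16,26): 8+16 ≤ 26 → not valid
4 of the 6 triples form a triangle.

4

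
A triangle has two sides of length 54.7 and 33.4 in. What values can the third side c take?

By the triangle inequality, c must be less than 54.7 + 33.4 = 88.1 and greater than |54.7 − 33.4| = 21.3.

21.3 < c < 88.1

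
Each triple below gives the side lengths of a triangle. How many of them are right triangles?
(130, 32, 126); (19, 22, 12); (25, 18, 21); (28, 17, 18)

1

(130,32,126): 32²+126² = 16900 = 130² → right
(19,22,12): 12²+19² = 505 > 484 = 22² → acute
(25,18,21): 18²+21² = 765 > 625 = 25² → acute
(28,17,18): 17²+18² = 613 < 784 = 28² → obtuse
1 of the 4 is right.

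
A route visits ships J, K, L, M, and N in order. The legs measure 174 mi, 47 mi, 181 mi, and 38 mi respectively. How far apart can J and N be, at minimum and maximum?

The maximum is all hops collinear in one direction: 174 + 47 + 181 + 38 = 440.
The longest hop is 181; the others sum to 259. Since 181 ≤ 259, the path can fold back on itself completely, so the minimum distance is 0.

0 ≤ JN ≤ 440 mi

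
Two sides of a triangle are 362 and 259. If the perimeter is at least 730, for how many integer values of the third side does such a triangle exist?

Triangle inequality: 103 < x < 621. Perimeter ≥ 730 gives x ≥ 730 − 362 − 259 = 109.
So 109 ≤ x < 621; integers 109 through 620: 512 values.

512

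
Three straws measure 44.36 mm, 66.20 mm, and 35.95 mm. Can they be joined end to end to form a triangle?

The longest side is 66.20, and the other two sum to 80.31.
Since 80.31 > 66.20, the triangle inequality holds.

Yes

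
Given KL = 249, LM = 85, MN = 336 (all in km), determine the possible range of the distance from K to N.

2 ≤ KN ≤ 670 km

The maximum is all hops collinear in one direction: 249 + 85 + 336 = 670.
The longest hop is 336; the others sum to 334. Folding the others back against it leaves at least 336 − 334 = 2.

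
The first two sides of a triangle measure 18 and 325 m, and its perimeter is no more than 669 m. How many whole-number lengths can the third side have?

19

Triangle inequality: 307 < x < 343. Perimeter ≤ 669 gives x ≤ 669 − 18 − 325 = 326.
So 307 < x ≤ 326; integers 308 through 326: 19 values.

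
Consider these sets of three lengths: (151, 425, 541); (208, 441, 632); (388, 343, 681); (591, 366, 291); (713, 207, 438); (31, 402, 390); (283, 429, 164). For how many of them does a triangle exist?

6

(151,425,541): 151+425 > 541 → valid
(208,441,632): 208+441 > 632 → valid
(343,388,681): 343+388 > 681 → valid
(291,366,591): 291+366 > 591 → valid
(207,438,713): 207+438 ≤ 713 → not valid
(31,390,402): 31+390 > 402 → valid
(164,283,429): 164+283 > 429 → valid
6 of the 7 triples form a triangle.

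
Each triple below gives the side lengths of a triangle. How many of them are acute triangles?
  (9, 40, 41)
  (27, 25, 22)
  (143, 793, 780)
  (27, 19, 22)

(9,40,41): 9²+40² = 1681 = 41² → right
(27,25,22): 22²+25² = 1109 > 729 = 27² → acute
(143,793,780): 143²+780² = 628849 = 793² → right
(27,19,22): 19²+22² = 845 > 729 = 27² → acute
2 of the 4 are acute.

2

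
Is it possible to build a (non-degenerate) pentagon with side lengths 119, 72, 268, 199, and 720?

No

For a pentagon, each side must be shorter than the sum of the others.
Here the longest side is 720, but the remaining 4 sides sum to only 658.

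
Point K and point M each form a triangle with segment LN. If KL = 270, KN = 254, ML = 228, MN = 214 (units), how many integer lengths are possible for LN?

425

From triangle KLN: 16 < LN < 524.
From triangle MLN: 14 < LN < 442.
Intersection: 16 < LN < 442, so integers 17 through 441: 425 values.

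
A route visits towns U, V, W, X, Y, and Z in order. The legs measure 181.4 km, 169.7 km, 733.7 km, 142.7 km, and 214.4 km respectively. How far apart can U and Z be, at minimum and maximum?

25.5 ≤ UZ ≤ 1441.9 km

The maximum is all hops collinear in one direction: 181.4 + 169.7 + 733.7 + 142.7 + 214.4 = 1441.9.
The longest hop is 733.7; the others sum to 708.2. Folding the others back against it leaves at least 733.7 − 708.2 = 25.5.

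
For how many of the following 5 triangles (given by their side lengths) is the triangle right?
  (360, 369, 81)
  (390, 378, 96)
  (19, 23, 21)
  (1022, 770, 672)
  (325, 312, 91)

(360,369,81): 81²+360² = 136161 = 369² → right
(390,378,96): 96²+378² = 152100 = 390² → right
(19,23,21): 19²+21² = 802 > 529 = 23² → acute
(1022,770,672): 672²+770² = 1044484 = 1022² → right
(325,312,91): 91²+312² = 105625 = 325² → right
4 of the 5 are right.

4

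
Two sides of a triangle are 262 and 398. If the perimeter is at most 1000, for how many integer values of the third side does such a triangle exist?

Triangle inequality: 136 < x < 660. Perimeter ≤ 1000 gives x ≤ 1000 − 262 − 398 = 340.
So 136 < x ≤ 340; integers 137 through 340: 204 values.

204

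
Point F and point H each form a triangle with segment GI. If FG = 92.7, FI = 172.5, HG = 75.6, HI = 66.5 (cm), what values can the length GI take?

79.8 < GI < 142.1

From triangle FGI: |92.7 − 172.5| < GI < 92.7 + 172.5, i.e. 79.8 < GI < 265.2.
From triangle HGI: 9.1 < GI < 142.1.
Both must hold, so GI lies in the intersection.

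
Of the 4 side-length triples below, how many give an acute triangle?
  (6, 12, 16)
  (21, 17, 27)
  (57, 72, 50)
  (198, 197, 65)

3

(6,12,16): 6²+12² = 180 < 256 = 16² → obtuse
(21,17,27): 17²+21² = 730 > 729 = 27² → acute
(57,72,50): 50²+57² = 5749 > 5184 = 72² → acute
(198,197,65): 65²+197² = 43034 > 39204 = 198² → acute
3 of the 4 are acute.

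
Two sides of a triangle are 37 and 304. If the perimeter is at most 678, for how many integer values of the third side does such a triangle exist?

Triangle inequality: 267 < x < 341. Perimeter ≤ 678 gives x ≤ 678 − 37 − 304 = 337.
So 267 < x ≤ 337; integers 268 through 337: 70 values.

70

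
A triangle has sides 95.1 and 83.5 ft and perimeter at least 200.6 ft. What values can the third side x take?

Triangle inequality alone gives 11.6 < x < 178.6.
The perimeter condition gives x ≥ 200.6 − 95.1 − 83.5 = 22.0.
Intersecting the two: 22.0 ≤ x < 178.6.

22.0 ≤ x < 178.6 ft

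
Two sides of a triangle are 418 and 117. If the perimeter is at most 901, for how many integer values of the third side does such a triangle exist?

Triangle inequality: 301 < x < 535. Perimeter ≤ 901 gives x ≤ 901 − 418 − 117 = 366.
So 301 < x ≤ 366; integers 302 through 366: 65 values.

65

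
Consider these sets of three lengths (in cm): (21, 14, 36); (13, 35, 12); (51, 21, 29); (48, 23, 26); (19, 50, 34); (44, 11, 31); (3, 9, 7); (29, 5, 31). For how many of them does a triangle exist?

(14,21,36): 14+21 ≤ 36 → not valid
(12,13,35): 12+13 ≤ 35 → not valid
(21,29,51): 21+29 ≤ 51 → not valid
(23,26,48): 23+26 > 48 → valid
(19,34,50): 19+34 > 50 → valid
(11,31,44): 11+31 ≤ 44 → not valid
(3,7,9): 3+7 > 9 → valid
(5,29,31): 5+29 > 31 → valid
4 of the 8 triples form a triangle.

4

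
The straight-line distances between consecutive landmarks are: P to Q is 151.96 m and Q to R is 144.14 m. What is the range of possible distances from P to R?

By the triangle inequality, |151.96 − 144.14| ≤ PR ≤ 151.96 + 144.14.

7.82 ≤ PR ≤ 296.10 m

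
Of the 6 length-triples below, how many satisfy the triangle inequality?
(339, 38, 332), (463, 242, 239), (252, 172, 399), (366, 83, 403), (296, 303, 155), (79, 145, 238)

(38,332,339): 38+332 > 339 → valid
(239,242,463): 239+242 > 463 → valid
(172,252,399): 172+252 > 399 → valid
(83,366,403): 83+366 > 403 → valid
(155,296,303): 155+296 > 303 → valid
(79,145,238): 79+145 ≤ 238 → not valid
5 of the 6 triples form a triangle.

5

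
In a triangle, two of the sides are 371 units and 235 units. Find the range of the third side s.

136 < s < 606

By the triangle inequality, s must be less than 371 + 235 = 606 and greater than |371 − 235| = 136.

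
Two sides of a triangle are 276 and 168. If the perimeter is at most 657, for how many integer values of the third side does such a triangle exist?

Triangle inequality: 108 < x < 444. Perimeter ≤ 657 gives x ≤ 657 − 276 − 168 = 213.
So 108 < x ≤ 213; integers 109 through 213: 105 values.

105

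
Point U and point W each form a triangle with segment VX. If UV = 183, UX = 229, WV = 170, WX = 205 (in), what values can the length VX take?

From triangle UVX: |183 − 229| < VX < 183 + 229, i.e. 46 < VX < 412.
From triangle WVX: 35 < VX < 375.
Both must hold, so VX lies in the intersection.

46 < VX < 375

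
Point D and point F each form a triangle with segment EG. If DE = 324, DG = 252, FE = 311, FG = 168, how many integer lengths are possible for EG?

335

From triangle DEG: 72 < EG < 576.
From triangle FEG: 143 < EG < 479.
Intersection: 143 < EG < 479, so integers 144 through 478: 335 values.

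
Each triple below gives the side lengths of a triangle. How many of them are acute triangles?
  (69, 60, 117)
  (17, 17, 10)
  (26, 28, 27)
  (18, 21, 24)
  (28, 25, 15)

(69,60,117): 60²+69² = 8361 < 13689 = 117² → obtuse
(17,17,10): 10²+17² = 389 > 289 = 17² → acute
(26,28,27): 26²+27² = 1405 > 784 = 28² → acute
(18,21,24): 18²+21² = 765 > 576 = 24² → acute
(28,25,15): 15²+25² = 850 > 784 = 28² → acute
4 of the 5 are acute.

4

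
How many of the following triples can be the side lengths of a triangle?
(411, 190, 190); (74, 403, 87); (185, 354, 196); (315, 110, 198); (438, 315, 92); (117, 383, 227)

1

(190,190,411): 190+190 ≤ 411 → not valid
(74,87,403): 74+87 ≤ 403 → not valid
(185,196,354): 185+196 > 354 → valid
(110,198,315): 110+198 ≤ 315 → not valid
(92,315,438): 92+315 ≤ 438 → not valid
(117,227,383): 117+227 ≤ 383 → not valid
1 of the 6 triples forms a triangle.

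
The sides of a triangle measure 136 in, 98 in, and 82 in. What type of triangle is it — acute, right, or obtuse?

obtuse

Compare the square of the longest side to the sum of squares of the other two: 82² + 98² = 16328 < 18496 = 136².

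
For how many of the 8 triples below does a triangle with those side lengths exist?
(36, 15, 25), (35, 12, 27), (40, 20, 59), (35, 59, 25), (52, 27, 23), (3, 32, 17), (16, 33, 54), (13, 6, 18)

5

(15,25,36): 15+25 > 36 → valid
(12,27,35): 12+27 > 35 → valid
(20,40,59): 20+40 > 59 → valid
(25,35,59): 25+35 > 59 → valid
(23,27,52): 23+27 ≤ 52 → not valid
(3,17,32): 3+17 ≤ 32 → not valid
(16,33,54): 16+33 ≤ 54 → not valid
(6,13,18): 6+13 > 18 → valid
5 of the 8 triples form a triangle.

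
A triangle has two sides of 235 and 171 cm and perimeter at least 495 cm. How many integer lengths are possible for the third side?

317

Triangle inequality: 64 < x < 406. Perimeter ≥ 495 gives x ≥ 495 − 235 − 171 = 89.
So 89 ≤ x < 406; integers 89 through 405: 317 values.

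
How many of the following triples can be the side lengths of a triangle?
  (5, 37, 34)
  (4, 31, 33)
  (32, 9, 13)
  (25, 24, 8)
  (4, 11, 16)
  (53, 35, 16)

3

(5,34,37): 5+34 > 37 → valid
(4,31,33): 4+31 > 33 → valid
(9,13,32): 9+13 ≤ 32 → not valid
(8,24,25): 8+24 > 25 → valid
(4,11,16): 4+11 ≤ 16 → not valid
(16,35,53): 16+35 ≤ 53 → not valid
3 of the 6 triples form a triangle.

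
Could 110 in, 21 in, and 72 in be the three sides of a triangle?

The longest side is 110, but the other two sum to only 93.
93 < 110, so the triangle inequality fails.

No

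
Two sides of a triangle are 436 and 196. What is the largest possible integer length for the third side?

The third side must be strictly less than 436 + 196 = 632.
The largest integer below 632 is 631.

631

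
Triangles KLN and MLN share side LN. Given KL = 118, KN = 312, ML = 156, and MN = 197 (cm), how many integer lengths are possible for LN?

From triangle KLN: 194 < LN < 430.
From triangle MLN: 41 < LN < 353.
Intersection: 194 < LN < 353, so integers 195 through 352: 158 values.

158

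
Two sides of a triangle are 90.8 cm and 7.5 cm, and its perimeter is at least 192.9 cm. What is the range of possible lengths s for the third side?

Triangle inequality alone gives 83.3 < s < 98.3.
The perimeter condition gives s ≥ 192.9 − 90.8 − 7.5 = 94.6.
Intersecting the two: 94.6 ≤ s < 98.3.

94.6 ≤ s < 98.3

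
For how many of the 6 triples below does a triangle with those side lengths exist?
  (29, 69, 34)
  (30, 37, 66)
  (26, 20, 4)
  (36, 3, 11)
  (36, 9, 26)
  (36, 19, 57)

1

(29,34,69): 29+34 ≤ 69 → not valid
(30,37,66): 30+37 > 66 → valid
(4,20,26): 4+20 ≤ 26 → not valid
(3,11,36): 3+11 ≤ 36 → not valid
(9,26,36): 9+26 ≤ 36 → not valid
(19,36,57): 19+36 ≤ 57 → not valid
1 of the 6 triples forms a triangle.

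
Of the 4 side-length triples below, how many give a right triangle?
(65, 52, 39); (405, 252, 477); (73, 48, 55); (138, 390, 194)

3

(65,52,39): 39²+52² = 4225 = 65² → right
(405,252,477): 252²+405² = 227529 = 477² → right
(73,48,55): 48²+55² = 5329 = 73² → right
(138,390,194): 138+194 ≤ 390, not a triangle
3 of the 4 are right.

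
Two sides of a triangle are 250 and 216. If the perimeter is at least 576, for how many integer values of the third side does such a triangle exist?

Triangle inequality: 34 < x < 466. Perimeter ≥ 576 gives x ≥ 576 − 250 − 216 = 110.
So 110 ≤ x < 466; integers 110 through 465: 356 values.

356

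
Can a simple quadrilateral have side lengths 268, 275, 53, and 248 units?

Yes

A quadrilateral exists iff every side is shorter than the sum of the others — equivalently, the longest side is less than the sum of the rest.
Longest side 275 < 569 (sum of the remaining 3), so yes.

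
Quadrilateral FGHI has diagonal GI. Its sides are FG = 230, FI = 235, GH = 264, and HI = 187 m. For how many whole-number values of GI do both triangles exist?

373

From triangle FGI: 5 < GI < 465.
From triangle HGI: 77 < GI < 451.
Intersection: 77 < GI < 451, so integers 78 through 450: 373 values.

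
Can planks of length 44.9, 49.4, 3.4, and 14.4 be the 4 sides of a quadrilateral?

A quadrilateral exists iff every side is shorter than the sum of the others — equivalently, the longest side is less than the sum of the rest.
Longest side 49.4 < 62.7 (sum of the remaining 3), so yes.

Yes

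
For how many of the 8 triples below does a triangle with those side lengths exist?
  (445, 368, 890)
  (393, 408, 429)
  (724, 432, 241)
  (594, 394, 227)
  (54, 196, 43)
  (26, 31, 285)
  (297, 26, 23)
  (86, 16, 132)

(368,445,890): 368+445 ≤ 890 → not valid
(393,408,429): 393+408 > 429 → valid
(241,432,724): 241+432 ≤ 724 → not valid
(227,394,594): 227+394 > 594 → valid
(43,54,196): 43+54 ≤ 196 → not valid
(26,31,285): 26+31 ≤ 285 → not valid
(23,26,297): 23+26 ≤ 297 → not valid
(16,86,132): 16+86 ≤ 132 → not valid
2 of the 8 triples form a triangle.

2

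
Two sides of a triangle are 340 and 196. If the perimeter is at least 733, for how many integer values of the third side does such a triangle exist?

Triangle inequality: 144 < x < 536. Perimeter ≥ 733 gives x ≥ 733 − 340 − 196 = 197.
So 197 ≤ x < 536; integers 197 through 535: 339 values.

339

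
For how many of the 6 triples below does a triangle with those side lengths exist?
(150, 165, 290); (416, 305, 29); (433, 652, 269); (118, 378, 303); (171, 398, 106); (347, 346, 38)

4

(150,165,290): 150+165 > 290 → valid
(29,305,416): 29+305 ≤ 416 → not valid
(269,433,652): 269+433 > 652 → valid
(118,303,378): 118+303 > 378 → valid
(106,171,398): 106+171 ≤ 398 → not valid
(38,346,347): 38+346 > 347 → valid
4 of the 6 triples form a triangle.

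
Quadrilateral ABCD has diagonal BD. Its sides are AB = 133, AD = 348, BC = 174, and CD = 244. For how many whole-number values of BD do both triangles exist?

From triangle ABD: 215 < BD < 481.
From triangle CBD: 70 < BD < 418.
Intersection: 215 < BD < 418, so integers 216 through 417: 202 values.

202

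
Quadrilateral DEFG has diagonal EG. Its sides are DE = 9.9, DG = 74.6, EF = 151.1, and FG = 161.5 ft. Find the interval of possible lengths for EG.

From triangle DEG: |9.9 − 74.6| < EG < 9.9 + 74.6, i.e. 64.7 < EG < 84.5.
From triangle FEG: 10.4 < EG < 312.6.
Both must hold, so EG lies in the intersection.

64.7 < EG < 84.5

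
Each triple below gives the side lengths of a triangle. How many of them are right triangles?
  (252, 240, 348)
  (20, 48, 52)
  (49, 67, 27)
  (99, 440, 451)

3

(252,240,348): 240²+252² = 121104 = 348² → right
(20,48,52): 20²+48² = 2704 = 52² → right
(49,67,27): 27²+49² = 3130 < 4489 = 67² → obtuse
(99,440,451): 99²+440² = 203401 = 451² → right
3 of the 4 are right.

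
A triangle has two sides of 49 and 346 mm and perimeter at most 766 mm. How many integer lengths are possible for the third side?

74

Triangle inequality: 297 < x < 395. Perimeter ≤ 766 gives x ≤ 766 − 49 − 346 = 371.
So 297 < x ≤ 371; integers 298 through 371: 74 values.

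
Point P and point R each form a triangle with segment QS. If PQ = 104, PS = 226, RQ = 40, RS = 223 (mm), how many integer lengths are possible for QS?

79

From triangle PQS: 122 < QS < 330.
From triangle RQS: 183 < QS < 263.
Intersection: 183 < QS < 263, so integers 184 through 262: 79 values.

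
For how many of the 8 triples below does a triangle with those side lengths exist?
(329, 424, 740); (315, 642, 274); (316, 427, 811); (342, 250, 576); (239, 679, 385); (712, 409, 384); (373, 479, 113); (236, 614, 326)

4

(329,424,740): 329+424 > 740 → valid
(274,315,642): 274+315 ≤ 642 → not valid
(316,427,811): 316+427 ≤ 811 → not valid
(250,342,576): 250+342 > 576 → valid
(239,385,679): 239+385 ≤ 679 → not valid
(384,409,712): 384+409 > 712 → valid
(113,373,479): 113+373 > 479 → valid
(236,326,614): 236+326 ≤ 614 → not valid
4 of the 8 triples form a triangle.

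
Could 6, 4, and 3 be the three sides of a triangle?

The longest side is 6, and the other two sum to 7.
Since 7 > 6, the triangle inequality holds.

Yes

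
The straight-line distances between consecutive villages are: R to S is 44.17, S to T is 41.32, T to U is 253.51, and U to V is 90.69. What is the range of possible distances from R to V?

The maximum is all hops collinear in one direction: 44.17 + 41.32 + 253.51 + 90.69 = 429.69.
The longest hop is 253.51; the others sum to 176.18. Folding the others back against it leaves at least 253.51 − 176.18 = 77.33.

77.33 ≤ RV ≤ 429.69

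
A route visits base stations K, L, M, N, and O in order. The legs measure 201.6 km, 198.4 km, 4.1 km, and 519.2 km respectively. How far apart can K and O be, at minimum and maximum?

The maximum is all hops collinear in one direction: 201.6 + 198.4 + 4.1 + 519.2 = 923.3.
The longest hop is 519.2; the others sum to 404.1. Folding the others back against it leaves at least 519.2 − 404.1 = 115.1.

115.1 ≤ KO ≤ 923.3 km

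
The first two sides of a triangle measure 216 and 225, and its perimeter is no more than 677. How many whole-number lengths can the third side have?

Triangle inequality: 9 < x < 441. Perimeter ≤ 677 gives x ≤ 677 − 216 − 225 = 236.
So 9 < x ≤ 236; integers 10 through 236: 227 values.

227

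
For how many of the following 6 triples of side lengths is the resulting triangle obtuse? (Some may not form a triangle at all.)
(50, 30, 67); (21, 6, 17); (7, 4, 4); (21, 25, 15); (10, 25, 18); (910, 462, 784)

4

(50,30,67): 30²+50² = 3400 < 4489 = 67² → obtuse
(21,6,17): 6²+17² = 325 < 441 = 21² → obtuse
(7,4,4): 4²+4² = 32 < 49 = 7² → obtuse
(21,25,15): 15²+21² = 666 > 625 = 25² → acute
(10,25,18): 10²+18² = 424 < 625 = 25² → obtuse
(910,462,784): 462²+784² = 828100 = 910² → right
4 of the 6 are obtuse.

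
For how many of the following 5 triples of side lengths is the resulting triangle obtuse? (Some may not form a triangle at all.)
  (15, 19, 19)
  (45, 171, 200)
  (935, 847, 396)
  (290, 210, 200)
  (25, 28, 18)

1

(15,19,19): 15²+19² = 586 > 361 = 19² → acute
(45,171,200): 45²+171² = 31266 < 40000 = 200² → obtuse
(935,847,396): 396²+847² = 874225 = 935² → right
(290,210,200): 200²+210² = 84100 = 290² → right
(25,28,18): 18²+25² = 949 > 784 = 28² → acute
1 of the 5 is obtuse.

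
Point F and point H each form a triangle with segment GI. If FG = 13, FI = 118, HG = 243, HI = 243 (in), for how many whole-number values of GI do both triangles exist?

From triangle FGI: 105 < GI < 131.
From triangle HGI: 0 < GI < 486.
Intersection: 105 < GI < 131, so integers 106 through 130: 25 values.

25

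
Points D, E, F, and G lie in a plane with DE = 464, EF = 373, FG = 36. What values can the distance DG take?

55 ≤ DG ≤ 873

The maximum is all hops collinear in one direction: 464 + 373 + 36 = 873.
The longest hop is 464; the others sum to 409. Folding the others back against it leaves at least 464 − 409 = 55.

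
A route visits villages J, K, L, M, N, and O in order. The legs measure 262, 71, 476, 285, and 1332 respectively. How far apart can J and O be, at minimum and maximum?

The maximum is all hops collinear in one direction: 262 + 71 + 476 + 285 + 1332 = 2426.
The longest hop is 1332; the others sum to 1094. Folding the others back against it leaves at least 1332 − 1094 = 238.

238 ≤ JO ≤ 2426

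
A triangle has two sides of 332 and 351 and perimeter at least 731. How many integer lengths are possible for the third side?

Triangle inequality: 19 < x < 683. Perimeter ≥ 731 gives x ≥ 731 − 332 − 351 = 48.
So 48 ≤ x < 683; integers 48 through 682: 635 values.

635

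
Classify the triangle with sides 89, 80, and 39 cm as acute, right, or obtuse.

Compare the square of the longest side to the sum of squares of the other two: 39² + 80² = 7921 = 89².

right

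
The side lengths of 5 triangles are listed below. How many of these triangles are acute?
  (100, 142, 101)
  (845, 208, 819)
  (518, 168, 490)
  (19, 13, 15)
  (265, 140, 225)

2

(100,142,101): 100²+101² = 20201 > 20164 = 142² → acute
(845,208,819): 208²+819² = 714025 = 845² → right
(518,168,490): 168²+490² = 268324 = 518² → right
(19,13,15): 13²+15² = 394 > 361 = 19² → acute
(265,140,225): 140²+225² = 70225 = 265² → right
2 of the 5 are acute.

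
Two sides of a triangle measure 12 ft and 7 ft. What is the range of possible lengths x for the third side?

By the triangle inequality, x must be less than 12 + 7 = 19 and greater than |12 − 7| = 5.

5 < x < 19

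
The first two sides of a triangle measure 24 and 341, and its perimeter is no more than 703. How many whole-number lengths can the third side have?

Triangle inequality: 317 < x < 365. Perimeter ≤ 703 gives x ≤ 703 − 24 − 341 = 338.
So 317 < x ≤ 338; integers 318 through 338: 21 values.

21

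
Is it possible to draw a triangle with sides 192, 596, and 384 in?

No

The longest side is 596, but the other two sum to only 576.
576 < 596, so the triangle inequality fails.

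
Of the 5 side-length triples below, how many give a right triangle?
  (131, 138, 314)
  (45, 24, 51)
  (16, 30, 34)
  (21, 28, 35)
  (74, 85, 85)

(131,138,314): 131+138 ≤ 314, not a triangle
(45,24,51): 24²+45² = 2601 = 51² → right
(16,30,34): 16²+30² = 1156 = 34² → right
(21,28,35): 21²+28² = 1225 = 35² → right
(74,85,85): 74²+85² = 12701 > 7225 = 85² → acute
3 of the 5 are right.

3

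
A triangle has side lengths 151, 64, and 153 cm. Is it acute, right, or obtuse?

Compare the square of the longest side to the sum of squares of the other two: 64² + 151² = 26897 > 23409 = 153².

acute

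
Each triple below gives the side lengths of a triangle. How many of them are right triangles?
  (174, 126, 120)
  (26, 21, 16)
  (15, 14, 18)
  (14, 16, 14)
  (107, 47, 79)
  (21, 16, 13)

1

(174,126,120): 120²+126² = 30276 = 174² → right
(26,21,16): 16²+21² = 697 > 676 = 26² → acute
(15,14,18): 14²+15² = 421 > 324 = 18² → acute
(14,16,14): 14²+14² = 392 > 256 = 16² → acute
(107,47,79): 47²+79² = 8450 < 11449 = 107² → obtuse
(21,16,13): 13²+16² = 425 < 441 = 21² → obtuse
1 of the 6 is right.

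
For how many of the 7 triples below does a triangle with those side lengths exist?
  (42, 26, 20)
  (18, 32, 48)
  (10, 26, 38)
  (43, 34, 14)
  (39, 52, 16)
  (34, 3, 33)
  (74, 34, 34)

5

(20,26,42): 20+26 > 42 → valid
(18,32,48): 18+32 > 48 → valid
(10,26,38): 10+26 ≤ 38 → not valid
(14,34,43): 14+34 > 43 → valid
(16,39,52): 16+39 > 52 → valid
(3,33,34): 3+33 > 34 → valid
(34,34,74): 34+34 ≤ 74 → not valid
5 of the 7 triples form a triangle.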